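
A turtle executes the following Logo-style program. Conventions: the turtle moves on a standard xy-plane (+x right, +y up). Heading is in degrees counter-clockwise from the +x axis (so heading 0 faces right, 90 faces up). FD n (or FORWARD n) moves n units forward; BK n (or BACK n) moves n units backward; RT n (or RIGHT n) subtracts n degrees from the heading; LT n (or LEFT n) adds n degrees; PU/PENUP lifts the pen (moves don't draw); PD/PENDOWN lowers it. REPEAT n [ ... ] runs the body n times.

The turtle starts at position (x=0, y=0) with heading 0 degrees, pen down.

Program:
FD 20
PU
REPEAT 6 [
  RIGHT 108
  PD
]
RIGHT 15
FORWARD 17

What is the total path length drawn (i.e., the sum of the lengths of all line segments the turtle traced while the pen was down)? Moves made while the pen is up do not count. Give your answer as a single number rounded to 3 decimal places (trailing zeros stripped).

Executing turtle program step by step:
Start: pos=(0,0), heading=0, pen down
FD 20: (0,0) -> (20,0) [heading=0, draw]
PU: pen up
REPEAT 6 [
  -- iteration 1/6 --
  RT 108: heading 0 -> 252
  PD: pen down
  -- iteration 2/6 --
  RT 108: heading 252 -> 144
  PD: pen down
  -- iteration 3/6 --
  RT 108: heading 144 -> 36
  PD: pen down
  -- iteration 4/6 --
  RT 108: heading 36 -> 288
  PD: pen down
  -- iteration 5/6 --
  RT 108: heading 288 -> 180
  PD: pen down
  -- iteration 6/6 --
  RT 108: heading 180 -> 72
  PD: pen down
]
RT 15: heading 72 -> 57
FD 17: (20,0) -> (29.259,14.257) [heading=57, draw]
Final: pos=(29.259,14.257), heading=57, 2 segment(s) drawn

Segment lengths:
  seg 1: (0,0) -> (20,0), length = 20
  seg 2: (20,0) -> (29.259,14.257), length = 17
Total = 37

Answer: 37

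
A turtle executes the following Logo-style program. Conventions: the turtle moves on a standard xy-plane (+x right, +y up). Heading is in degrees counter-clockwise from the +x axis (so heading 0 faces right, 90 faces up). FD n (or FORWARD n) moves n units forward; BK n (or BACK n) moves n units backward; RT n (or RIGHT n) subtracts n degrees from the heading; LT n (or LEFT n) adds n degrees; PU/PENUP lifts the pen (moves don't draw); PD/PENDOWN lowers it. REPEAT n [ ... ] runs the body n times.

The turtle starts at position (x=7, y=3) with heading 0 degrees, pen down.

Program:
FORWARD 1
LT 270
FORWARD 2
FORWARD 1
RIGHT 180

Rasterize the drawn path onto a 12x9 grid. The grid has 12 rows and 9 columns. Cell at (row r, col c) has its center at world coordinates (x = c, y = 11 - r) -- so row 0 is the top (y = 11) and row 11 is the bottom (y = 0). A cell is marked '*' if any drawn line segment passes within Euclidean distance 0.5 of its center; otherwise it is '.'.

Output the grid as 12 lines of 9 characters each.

Answer: .........
.........
.........
.........
.........
.........
.........
.........
.......**
........*
........*
........*

Derivation:
Segment 0: (7,3) -> (8,3)
Segment 1: (8,3) -> (8,1)
Segment 2: (8,1) -> (8,0)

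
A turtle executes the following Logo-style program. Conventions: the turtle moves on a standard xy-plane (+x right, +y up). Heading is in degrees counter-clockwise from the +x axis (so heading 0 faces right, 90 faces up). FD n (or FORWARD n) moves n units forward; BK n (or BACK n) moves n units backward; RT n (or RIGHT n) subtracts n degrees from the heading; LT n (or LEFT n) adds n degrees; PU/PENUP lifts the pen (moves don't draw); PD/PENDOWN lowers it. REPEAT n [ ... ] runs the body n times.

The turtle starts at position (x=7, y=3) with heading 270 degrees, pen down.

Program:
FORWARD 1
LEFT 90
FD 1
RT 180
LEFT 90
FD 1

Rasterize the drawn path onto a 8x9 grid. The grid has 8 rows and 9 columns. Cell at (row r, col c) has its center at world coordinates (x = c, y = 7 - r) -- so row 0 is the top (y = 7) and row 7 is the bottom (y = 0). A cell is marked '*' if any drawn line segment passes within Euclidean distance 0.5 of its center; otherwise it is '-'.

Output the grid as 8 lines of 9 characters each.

Answer: ---------
---------
---------
---------
-------*-
-------**
--------*
---------

Derivation:
Segment 0: (7,3) -> (7,2)
Segment 1: (7,2) -> (8,2)
Segment 2: (8,2) -> (8,1)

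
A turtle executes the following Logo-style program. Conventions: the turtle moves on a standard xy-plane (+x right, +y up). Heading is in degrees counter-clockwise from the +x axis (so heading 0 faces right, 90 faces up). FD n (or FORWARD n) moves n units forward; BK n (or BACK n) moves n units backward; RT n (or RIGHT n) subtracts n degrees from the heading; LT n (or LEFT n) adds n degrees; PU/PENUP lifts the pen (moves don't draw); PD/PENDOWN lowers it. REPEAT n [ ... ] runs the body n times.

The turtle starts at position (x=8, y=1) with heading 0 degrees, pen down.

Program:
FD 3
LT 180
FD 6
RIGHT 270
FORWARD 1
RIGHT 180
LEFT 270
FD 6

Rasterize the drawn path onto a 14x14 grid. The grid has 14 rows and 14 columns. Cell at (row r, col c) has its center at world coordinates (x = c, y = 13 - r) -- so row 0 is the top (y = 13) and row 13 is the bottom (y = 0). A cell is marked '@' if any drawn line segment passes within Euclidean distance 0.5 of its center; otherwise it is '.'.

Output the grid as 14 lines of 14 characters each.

Segment 0: (8,1) -> (11,1)
Segment 1: (11,1) -> (5,1)
Segment 2: (5,1) -> (5,0)
Segment 3: (5,0) -> (11,0)

Answer: ..............
..............
..............
..............
..............
..............
..............
..............
..............
..............
..............
..............
.....@@@@@@@..
.....@@@@@@@..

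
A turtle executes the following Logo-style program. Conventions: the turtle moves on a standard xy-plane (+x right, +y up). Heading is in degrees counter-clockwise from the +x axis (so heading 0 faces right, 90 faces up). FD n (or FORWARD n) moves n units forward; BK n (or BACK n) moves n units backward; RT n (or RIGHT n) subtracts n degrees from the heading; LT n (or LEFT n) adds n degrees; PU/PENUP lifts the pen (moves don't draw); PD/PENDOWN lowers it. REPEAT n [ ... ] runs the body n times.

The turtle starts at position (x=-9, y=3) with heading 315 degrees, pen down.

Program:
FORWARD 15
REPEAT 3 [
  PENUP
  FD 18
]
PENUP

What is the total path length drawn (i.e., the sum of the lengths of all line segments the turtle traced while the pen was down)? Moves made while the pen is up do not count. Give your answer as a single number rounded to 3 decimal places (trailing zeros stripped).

Answer: 15

Derivation:
Executing turtle program step by step:
Start: pos=(-9,3), heading=315, pen down
FD 15: (-9,3) -> (1.607,-7.607) [heading=315, draw]
REPEAT 3 [
  -- iteration 1/3 --
  PU: pen up
  FD 18: (1.607,-7.607) -> (14.335,-20.335) [heading=315, move]
  -- iteration 2/3 --
  PU: pen up
  FD 18: (14.335,-20.335) -> (27.062,-33.062) [heading=315, move]
  -- iteration 3/3 --
  PU: pen up
  FD 18: (27.062,-33.062) -> (39.79,-45.79) [heading=315, move]
]
PU: pen up
Final: pos=(39.79,-45.79), heading=315, 1 segment(s) drawn

Segment lengths:
  seg 1: (-9,3) -> (1.607,-7.607), length = 15
Total = 15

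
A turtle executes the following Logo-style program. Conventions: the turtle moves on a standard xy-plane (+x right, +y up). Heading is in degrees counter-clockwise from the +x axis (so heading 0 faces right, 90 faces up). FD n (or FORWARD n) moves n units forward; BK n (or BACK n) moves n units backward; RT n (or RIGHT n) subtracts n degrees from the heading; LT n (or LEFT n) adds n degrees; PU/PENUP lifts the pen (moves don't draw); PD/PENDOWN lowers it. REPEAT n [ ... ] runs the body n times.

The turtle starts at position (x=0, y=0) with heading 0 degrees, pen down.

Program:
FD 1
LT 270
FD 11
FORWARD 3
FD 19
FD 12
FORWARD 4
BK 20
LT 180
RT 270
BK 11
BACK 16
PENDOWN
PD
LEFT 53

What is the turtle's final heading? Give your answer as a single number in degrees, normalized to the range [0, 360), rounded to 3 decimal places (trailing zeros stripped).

Answer: 233

Derivation:
Executing turtle program step by step:
Start: pos=(0,0), heading=0, pen down
FD 1: (0,0) -> (1,0) [heading=0, draw]
LT 270: heading 0 -> 270
FD 11: (1,0) -> (1,-11) [heading=270, draw]
FD 3: (1,-11) -> (1,-14) [heading=270, draw]
FD 19: (1,-14) -> (1,-33) [heading=270, draw]
FD 12: (1,-33) -> (1,-45) [heading=270, draw]
FD 4: (1,-45) -> (1,-49) [heading=270, draw]
BK 20: (1,-49) -> (1,-29) [heading=270, draw]
LT 180: heading 270 -> 90
RT 270: heading 90 -> 180
BK 11: (1,-29) -> (12,-29) [heading=180, draw]
BK 16: (12,-29) -> (28,-29) [heading=180, draw]
PD: pen down
PD: pen down
LT 53: heading 180 -> 233
Final: pos=(28,-29), heading=233, 9 segment(s) drawn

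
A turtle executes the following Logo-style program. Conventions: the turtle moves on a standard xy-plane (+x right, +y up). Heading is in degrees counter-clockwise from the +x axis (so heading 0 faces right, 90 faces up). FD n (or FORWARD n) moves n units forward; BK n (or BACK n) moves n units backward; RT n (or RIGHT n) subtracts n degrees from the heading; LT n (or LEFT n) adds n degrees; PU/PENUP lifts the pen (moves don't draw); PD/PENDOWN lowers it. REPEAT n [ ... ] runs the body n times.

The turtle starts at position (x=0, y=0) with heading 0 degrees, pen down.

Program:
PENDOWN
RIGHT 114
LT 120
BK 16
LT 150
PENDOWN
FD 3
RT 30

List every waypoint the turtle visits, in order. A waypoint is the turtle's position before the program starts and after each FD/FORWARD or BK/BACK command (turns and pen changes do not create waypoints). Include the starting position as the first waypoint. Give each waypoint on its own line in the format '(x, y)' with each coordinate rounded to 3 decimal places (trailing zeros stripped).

Answer: (0, 0)
(-15.912, -1.672)
(-18.653, -0.452)

Derivation:
Executing turtle program step by step:
Start: pos=(0,0), heading=0, pen down
PD: pen down
RT 114: heading 0 -> 246
LT 120: heading 246 -> 6
BK 16: (0,0) -> (-15.912,-1.672) [heading=6, draw]
LT 150: heading 6 -> 156
PD: pen down
FD 3: (-15.912,-1.672) -> (-18.653,-0.452) [heading=156, draw]
RT 30: heading 156 -> 126
Final: pos=(-18.653,-0.452), heading=126, 2 segment(s) drawn
Waypoints (3 total):
(0, 0)
(-15.912, -1.672)
(-18.653, -0.452)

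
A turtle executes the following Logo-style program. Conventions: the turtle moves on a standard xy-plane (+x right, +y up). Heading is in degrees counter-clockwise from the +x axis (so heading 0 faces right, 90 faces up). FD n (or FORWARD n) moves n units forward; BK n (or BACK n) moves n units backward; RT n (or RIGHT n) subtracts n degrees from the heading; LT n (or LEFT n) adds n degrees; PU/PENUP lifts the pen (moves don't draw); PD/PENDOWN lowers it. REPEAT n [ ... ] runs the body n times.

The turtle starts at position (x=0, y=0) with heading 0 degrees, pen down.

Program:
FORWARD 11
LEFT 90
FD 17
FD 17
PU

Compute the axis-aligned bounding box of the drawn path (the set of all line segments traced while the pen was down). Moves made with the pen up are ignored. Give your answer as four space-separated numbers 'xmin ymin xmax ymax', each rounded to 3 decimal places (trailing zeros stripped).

Executing turtle program step by step:
Start: pos=(0,0), heading=0, pen down
FD 11: (0,0) -> (11,0) [heading=0, draw]
LT 90: heading 0 -> 90
FD 17: (11,0) -> (11,17) [heading=90, draw]
FD 17: (11,17) -> (11,34) [heading=90, draw]
PU: pen up
Final: pos=(11,34), heading=90, 3 segment(s) drawn

Segment endpoints: x in {0, 11, 11, 11}, y in {0, 17, 34}
xmin=0, ymin=0, xmax=11, ymax=34

Answer: 0 0 11 34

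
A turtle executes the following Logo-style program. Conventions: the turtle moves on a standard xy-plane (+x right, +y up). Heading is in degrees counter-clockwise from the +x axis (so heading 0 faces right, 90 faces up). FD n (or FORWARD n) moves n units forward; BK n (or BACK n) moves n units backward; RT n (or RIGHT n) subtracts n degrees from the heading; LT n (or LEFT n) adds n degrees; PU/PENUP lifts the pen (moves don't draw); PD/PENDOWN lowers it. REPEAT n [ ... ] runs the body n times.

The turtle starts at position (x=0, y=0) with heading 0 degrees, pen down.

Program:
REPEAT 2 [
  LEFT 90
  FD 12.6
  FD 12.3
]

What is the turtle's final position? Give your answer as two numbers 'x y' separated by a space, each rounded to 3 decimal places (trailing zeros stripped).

Answer: -24.9 24.9

Derivation:
Executing turtle program step by step:
Start: pos=(0,0), heading=0, pen down
REPEAT 2 [
  -- iteration 1/2 --
  LT 90: heading 0 -> 90
  FD 12.6: (0,0) -> (0,12.6) [heading=90, draw]
  FD 12.3: (0,12.6) -> (0,24.9) [heading=90, draw]
  -- iteration 2/2 --
  LT 90: heading 90 -> 180
  FD 12.6: (0,24.9) -> (-12.6,24.9) [heading=180, draw]
  FD 12.3: (-12.6,24.9) -> (-24.9,24.9) [heading=180, draw]
]
Final: pos=(-24.9,24.9), heading=180, 4 segment(s) drawn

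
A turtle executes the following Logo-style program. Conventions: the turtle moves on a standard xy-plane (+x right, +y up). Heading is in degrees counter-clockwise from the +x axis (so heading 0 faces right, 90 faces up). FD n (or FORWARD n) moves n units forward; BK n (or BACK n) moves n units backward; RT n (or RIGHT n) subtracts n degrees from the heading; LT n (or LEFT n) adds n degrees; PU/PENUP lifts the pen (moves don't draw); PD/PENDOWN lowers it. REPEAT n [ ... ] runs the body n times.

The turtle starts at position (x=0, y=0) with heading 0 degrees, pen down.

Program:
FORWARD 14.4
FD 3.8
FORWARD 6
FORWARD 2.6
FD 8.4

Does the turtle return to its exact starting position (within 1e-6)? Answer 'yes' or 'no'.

Executing turtle program step by step:
Start: pos=(0,0), heading=0, pen down
FD 14.4: (0,0) -> (14.4,0) [heading=0, draw]
FD 3.8: (14.4,0) -> (18.2,0) [heading=0, draw]
FD 6: (18.2,0) -> (24.2,0) [heading=0, draw]
FD 2.6: (24.2,0) -> (26.8,0) [heading=0, draw]
FD 8.4: (26.8,0) -> (35.2,0) [heading=0, draw]
Final: pos=(35.2,0), heading=0, 5 segment(s) drawn

Start position: (0, 0)
Final position: (35.2, 0)
Distance = 35.2; >= 1e-6 -> NOT closed

Answer: no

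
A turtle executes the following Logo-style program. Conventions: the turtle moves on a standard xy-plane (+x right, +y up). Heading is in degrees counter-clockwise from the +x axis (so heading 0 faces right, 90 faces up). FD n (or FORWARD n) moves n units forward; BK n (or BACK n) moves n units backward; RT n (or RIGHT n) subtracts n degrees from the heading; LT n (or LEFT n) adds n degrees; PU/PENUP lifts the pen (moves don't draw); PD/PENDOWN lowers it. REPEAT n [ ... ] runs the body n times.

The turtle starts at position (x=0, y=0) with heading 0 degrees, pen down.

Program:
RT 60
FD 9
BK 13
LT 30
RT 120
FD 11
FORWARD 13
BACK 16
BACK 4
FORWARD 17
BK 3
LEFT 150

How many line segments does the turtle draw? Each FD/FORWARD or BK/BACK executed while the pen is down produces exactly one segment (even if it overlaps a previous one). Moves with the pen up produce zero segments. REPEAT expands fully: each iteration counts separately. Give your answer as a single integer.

Executing turtle program step by step:
Start: pos=(0,0), heading=0, pen down
RT 60: heading 0 -> 300
FD 9: (0,0) -> (4.5,-7.794) [heading=300, draw]
BK 13: (4.5,-7.794) -> (-2,3.464) [heading=300, draw]
LT 30: heading 300 -> 330
RT 120: heading 330 -> 210
FD 11: (-2,3.464) -> (-11.526,-2.036) [heading=210, draw]
FD 13: (-11.526,-2.036) -> (-22.785,-8.536) [heading=210, draw]
BK 16: (-22.785,-8.536) -> (-8.928,-0.536) [heading=210, draw]
BK 4: (-8.928,-0.536) -> (-5.464,1.464) [heading=210, draw]
FD 17: (-5.464,1.464) -> (-20.187,-7.036) [heading=210, draw]
BK 3: (-20.187,-7.036) -> (-17.588,-5.536) [heading=210, draw]
LT 150: heading 210 -> 0
Final: pos=(-17.588,-5.536), heading=0, 8 segment(s) drawn
Segments drawn: 8

Answer: 8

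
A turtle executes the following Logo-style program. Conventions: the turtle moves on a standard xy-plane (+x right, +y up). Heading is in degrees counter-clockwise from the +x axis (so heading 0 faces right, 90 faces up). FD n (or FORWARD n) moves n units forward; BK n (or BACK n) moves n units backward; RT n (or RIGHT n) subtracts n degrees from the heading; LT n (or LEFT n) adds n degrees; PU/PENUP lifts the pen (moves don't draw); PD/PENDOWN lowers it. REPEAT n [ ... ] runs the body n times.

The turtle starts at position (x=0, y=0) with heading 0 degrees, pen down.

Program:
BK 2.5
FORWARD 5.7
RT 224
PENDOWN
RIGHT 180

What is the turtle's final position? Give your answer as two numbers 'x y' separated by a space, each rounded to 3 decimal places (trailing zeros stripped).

Executing turtle program step by step:
Start: pos=(0,0), heading=0, pen down
BK 2.5: (0,0) -> (-2.5,0) [heading=0, draw]
FD 5.7: (-2.5,0) -> (3.2,0) [heading=0, draw]
RT 224: heading 0 -> 136
PD: pen down
RT 180: heading 136 -> 316
Final: pos=(3.2,0), heading=316, 2 segment(s) drawn

Answer: 3.2 0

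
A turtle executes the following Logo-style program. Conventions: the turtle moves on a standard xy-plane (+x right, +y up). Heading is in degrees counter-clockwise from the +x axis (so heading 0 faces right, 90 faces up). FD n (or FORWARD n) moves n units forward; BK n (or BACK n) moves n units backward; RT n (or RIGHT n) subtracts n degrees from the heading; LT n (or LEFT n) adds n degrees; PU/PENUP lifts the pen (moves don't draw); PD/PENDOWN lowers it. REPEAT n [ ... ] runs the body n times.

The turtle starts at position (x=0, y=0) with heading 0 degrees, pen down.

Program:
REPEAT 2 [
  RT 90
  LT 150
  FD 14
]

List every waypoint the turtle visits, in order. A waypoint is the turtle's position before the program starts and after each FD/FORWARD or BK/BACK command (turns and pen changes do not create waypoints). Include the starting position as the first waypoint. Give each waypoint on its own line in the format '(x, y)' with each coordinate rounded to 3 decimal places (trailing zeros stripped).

Answer: (0, 0)
(7, 12.124)
(0, 24.249)

Derivation:
Executing turtle program step by step:
Start: pos=(0,0), heading=0, pen down
REPEAT 2 [
  -- iteration 1/2 --
  RT 90: heading 0 -> 270
  LT 150: heading 270 -> 60
  FD 14: (0,0) -> (7,12.124) [heading=60, draw]
  -- iteration 2/2 --
  RT 90: heading 60 -> 330
  LT 150: heading 330 -> 120
  FD 14: (7,12.124) -> (0,24.249) [heading=120, draw]
]
Final: pos=(0,24.249), heading=120, 2 segment(s) drawn
Waypoints (3 total):
(0, 0)
(7, 12.124)
(0, 24.249)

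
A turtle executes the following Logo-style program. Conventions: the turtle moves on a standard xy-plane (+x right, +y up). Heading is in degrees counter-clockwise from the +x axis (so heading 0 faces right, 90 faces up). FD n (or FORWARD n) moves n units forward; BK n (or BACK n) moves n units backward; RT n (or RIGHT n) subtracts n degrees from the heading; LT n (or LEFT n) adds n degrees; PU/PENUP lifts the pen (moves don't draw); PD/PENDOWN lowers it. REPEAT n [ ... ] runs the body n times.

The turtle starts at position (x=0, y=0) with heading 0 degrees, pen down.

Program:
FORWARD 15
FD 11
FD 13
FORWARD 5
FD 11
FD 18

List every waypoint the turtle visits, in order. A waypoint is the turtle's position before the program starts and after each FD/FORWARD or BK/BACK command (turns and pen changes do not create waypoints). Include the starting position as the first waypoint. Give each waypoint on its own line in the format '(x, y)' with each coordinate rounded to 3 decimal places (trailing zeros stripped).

Answer: (0, 0)
(15, 0)
(26, 0)
(39, 0)
(44, 0)
(55, 0)
(73, 0)

Derivation:
Executing turtle program step by step:
Start: pos=(0,0), heading=0, pen down
FD 15: (0,0) -> (15,0) [heading=0, draw]
FD 11: (15,0) -> (26,0) [heading=0, draw]
FD 13: (26,0) -> (39,0) [heading=0, draw]
FD 5: (39,0) -> (44,0) [heading=0, draw]
FD 11: (44,0) -> (55,0) [heading=0, draw]
FD 18: (55,0) -> (73,0) [heading=0, draw]
Final: pos=(73,0), heading=0, 6 segment(s) drawn
Waypoints (7 total):
(0, 0)
(15, 0)
(26, 0)
(39, 0)
(44, 0)
(55, 0)
(73, 0)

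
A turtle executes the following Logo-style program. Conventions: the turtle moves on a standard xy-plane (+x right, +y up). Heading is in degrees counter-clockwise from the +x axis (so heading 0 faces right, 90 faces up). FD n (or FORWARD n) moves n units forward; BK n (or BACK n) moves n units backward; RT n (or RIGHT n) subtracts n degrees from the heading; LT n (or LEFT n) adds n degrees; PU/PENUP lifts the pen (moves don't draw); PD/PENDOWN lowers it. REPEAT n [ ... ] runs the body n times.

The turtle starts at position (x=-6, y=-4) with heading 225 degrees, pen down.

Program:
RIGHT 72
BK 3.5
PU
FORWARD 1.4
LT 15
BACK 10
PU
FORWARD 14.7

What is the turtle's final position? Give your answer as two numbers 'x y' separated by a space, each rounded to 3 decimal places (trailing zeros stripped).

Executing turtle program step by step:
Start: pos=(-6,-4), heading=225, pen down
RT 72: heading 225 -> 153
BK 3.5: (-6,-4) -> (-2.881,-5.589) [heading=153, draw]
PU: pen up
FD 1.4: (-2.881,-5.589) -> (-4.129,-4.953) [heading=153, move]
LT 15: heading 153 -> 168
BK 10: (-4.129,-4.953) -> (5.653,-7.032) [heading=168, move]
PU: pen up
FD 14.7: (5.653,-7.032) -> (-8.726,-3.976) [heading=168, move]
Final: pos=(-8.726,-3.976), heading=168, 1 segment(s) drawn

Answer: -8.726 -3.976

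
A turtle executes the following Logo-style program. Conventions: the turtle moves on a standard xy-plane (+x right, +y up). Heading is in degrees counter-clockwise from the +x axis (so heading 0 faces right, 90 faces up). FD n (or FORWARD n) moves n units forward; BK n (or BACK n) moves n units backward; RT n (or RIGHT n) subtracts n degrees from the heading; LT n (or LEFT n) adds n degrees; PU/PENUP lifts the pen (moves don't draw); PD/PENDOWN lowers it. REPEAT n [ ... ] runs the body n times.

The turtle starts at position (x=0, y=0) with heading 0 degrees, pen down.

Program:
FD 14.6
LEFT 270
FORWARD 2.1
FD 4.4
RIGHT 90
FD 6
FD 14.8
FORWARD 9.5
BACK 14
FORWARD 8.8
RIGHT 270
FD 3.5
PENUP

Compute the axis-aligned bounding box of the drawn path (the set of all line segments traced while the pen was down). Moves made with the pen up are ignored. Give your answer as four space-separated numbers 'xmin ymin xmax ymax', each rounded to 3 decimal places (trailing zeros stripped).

Answer: -15.7 -10 14.6 0

Derivation:
Executing turtle program step by step:
Start: pos=(0,0), heading=0, pen down
FD 14.6: (0,0) -> (14.6,0) [heading=0, draw]
LT 270: heading 0 -> 270
FD 2.1: (14.6,0) -> (14.6,-2.1) [heading=270, draw]
FD 4.4: (14.6,-2.1) -> (14.6,-6.5) [heading=270, draw]
RT 90: heading 270 -> 180
FD 6: (14.6,-6.5) -> (8.6,-6.5) [heading=180, draw]
FD 14.8: (8.6,-6.5) -> (-6.2,-6.5) [heading=180, draw]
FD 9.5: (-6.2,-6.5) -> (-15.7,-6.5) [heading=180, draw]
BK 14: (-15.7,-6.5) -> (-1.7,-6.5) [heading=180, draw]
FD 8.8: (-1.7,-6.5) -> (-10.5,-6.5) [heading=180, draw]
RT 270: heading 180 -> 270
FD 3.5: (-10.5,-6.5) -> (-10.5,-10) [heading=270, draw]
PU: pen up
Final: pos=(-10.5,-10), heading=270, 9 segment(s) drawn

Segment endpoints: x in {-15.7, -10.5, -6.2, -1.7, 0, 8.6, 14.6}, y in {-10, -6.5, -6.5, -6.5, -6.5, -6.5, -2.1, 0}
xmin=-15.7, ymin=-10, xmax=14.6, ymax=0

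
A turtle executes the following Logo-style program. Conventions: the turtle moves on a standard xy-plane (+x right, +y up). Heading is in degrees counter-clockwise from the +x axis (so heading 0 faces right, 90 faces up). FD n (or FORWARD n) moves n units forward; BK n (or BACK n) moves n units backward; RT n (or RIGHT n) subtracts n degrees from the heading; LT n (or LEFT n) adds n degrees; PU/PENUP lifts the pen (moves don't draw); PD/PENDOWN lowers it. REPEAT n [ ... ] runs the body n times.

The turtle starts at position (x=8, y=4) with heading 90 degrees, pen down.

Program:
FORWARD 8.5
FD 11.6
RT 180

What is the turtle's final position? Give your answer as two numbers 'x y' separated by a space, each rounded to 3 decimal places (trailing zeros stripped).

Executing turtle program step by step:
Start: pos=(8,4), heading=90, pen down
FD 8.5: (8,4) -> (8,12.5) [heading=90, draw]
FD 11.6: (8,12.5) -> (8,24.1) [heading=90, draw]
RT 180: heading 90 -> 270
Final: pos=(8,24.1), heading=270, 2 segment(s) drawn

Answer: 8 24.1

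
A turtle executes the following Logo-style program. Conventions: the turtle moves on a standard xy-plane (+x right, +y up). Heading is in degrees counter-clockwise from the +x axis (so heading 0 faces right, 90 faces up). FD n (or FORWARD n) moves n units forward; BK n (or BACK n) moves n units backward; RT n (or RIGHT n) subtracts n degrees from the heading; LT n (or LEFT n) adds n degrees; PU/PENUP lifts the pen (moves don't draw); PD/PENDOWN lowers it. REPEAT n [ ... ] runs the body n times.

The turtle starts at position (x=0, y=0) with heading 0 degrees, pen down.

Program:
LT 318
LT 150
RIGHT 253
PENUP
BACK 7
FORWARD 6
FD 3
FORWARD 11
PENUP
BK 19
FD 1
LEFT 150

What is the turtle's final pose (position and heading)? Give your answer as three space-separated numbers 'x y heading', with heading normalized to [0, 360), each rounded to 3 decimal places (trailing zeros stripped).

Executing turtle program step by step:
Start: pos=(0,0), heading=0, pen down
LT 318: heading 0 -> 318
LT 150: heading 318 -> 108
RT 253: heading 108 -> 215
PU: pen up
BK 7: (0,0) -> (5.734,4.015) [heading=215, move]
FD 6: (5.734,4.015) -> (0.819,0.574) [heading=215, move]
FD 3: (0.819,0.574) -> (-1.638,-1.147) [heading=215, move]
FD 11: (-1.638,-1.147) -> (-10.649,-7.456) [heading=215, move]
PU: pen up
BK 19: (-10.649,-7.456) -> (4.915,3.441) [heading=215, move]
FD 1: (4.915,3.441) -> (4.096,2.868) [heading=215, move]
LT 150: heading 215 -> 5
Final: pos=(4.096,2.868), heading=5, 0 segment(s) drawn

Answer: 4.096 2.868 5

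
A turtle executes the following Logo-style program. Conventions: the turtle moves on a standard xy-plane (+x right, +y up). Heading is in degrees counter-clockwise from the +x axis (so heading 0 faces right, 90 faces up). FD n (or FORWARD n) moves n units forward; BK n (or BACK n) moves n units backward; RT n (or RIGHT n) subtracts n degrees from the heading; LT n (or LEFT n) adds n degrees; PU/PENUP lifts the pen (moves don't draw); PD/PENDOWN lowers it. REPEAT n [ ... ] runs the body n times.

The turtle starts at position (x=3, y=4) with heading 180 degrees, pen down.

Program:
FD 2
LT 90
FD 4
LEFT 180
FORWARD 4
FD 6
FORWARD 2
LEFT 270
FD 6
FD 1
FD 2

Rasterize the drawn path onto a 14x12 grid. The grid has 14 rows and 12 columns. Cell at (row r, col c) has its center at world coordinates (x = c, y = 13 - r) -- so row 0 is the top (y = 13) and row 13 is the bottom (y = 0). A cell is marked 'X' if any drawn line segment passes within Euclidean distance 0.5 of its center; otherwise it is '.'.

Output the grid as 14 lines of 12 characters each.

Segment 0: (3,4) -> (1,4)
Segment 1: (1,4) -> (1,0)
Segment 2: (1,0) -> (1,4)
Segment 3: (1,4) -> (1,10)
Segment 4: (1,10) -> (1,12)
Segment 5: (1,12) -> (7,12)
Segment 6: (7,12) -> (8,12)
Segment 7: (8,12) -> (10,12)

Answer: ............
.XXXXXXXXXX.
.X..........
.X..........
.X..........
.X..........
.X..........
.X..........
.X..........
.XXX........
.X..........
.X..........
.X..........
.X..........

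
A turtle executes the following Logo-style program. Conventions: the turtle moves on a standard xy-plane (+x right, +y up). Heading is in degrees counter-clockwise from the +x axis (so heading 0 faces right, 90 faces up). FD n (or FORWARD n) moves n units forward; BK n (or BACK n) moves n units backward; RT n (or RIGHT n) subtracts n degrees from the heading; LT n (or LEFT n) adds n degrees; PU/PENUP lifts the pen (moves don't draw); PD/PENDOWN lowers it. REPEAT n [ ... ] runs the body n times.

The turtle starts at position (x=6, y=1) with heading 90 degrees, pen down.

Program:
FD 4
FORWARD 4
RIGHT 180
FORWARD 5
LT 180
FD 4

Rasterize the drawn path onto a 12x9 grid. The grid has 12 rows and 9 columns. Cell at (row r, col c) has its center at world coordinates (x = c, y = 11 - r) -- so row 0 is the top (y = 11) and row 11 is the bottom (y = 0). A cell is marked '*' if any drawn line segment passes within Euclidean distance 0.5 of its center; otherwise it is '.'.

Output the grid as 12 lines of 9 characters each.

Answer: .........
.........
......*..
......*..
......*..
......*..
......*..
......*..
......*..
......*..
......*..
.........

Derivation:
Segment 0: (6,1) -> (6,5)
Segment 1: (6,5) -> (6,9)
Segment 2: (6,9) -> (6,4)
Segment 3: (6,4) -> (6,8)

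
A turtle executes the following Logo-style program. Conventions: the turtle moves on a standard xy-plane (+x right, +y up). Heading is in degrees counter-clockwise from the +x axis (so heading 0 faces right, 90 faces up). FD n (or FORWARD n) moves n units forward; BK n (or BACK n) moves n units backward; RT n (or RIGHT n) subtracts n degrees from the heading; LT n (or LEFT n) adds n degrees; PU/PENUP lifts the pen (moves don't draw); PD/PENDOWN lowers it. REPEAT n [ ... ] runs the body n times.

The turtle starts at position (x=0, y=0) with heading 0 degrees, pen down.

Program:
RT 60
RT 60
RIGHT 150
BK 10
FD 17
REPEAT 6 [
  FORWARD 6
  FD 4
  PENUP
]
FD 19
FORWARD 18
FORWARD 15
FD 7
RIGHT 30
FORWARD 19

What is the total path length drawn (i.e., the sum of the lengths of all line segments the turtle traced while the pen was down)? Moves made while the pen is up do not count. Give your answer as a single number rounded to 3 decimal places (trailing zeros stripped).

Answer: 37

Derivation:
Executing turtle program step by step:
Start: pos=(0,0), heading=0, pen down
RT 60: heading 0 -> 300
RT 60: heading 300 -> 240
RT 150: heading 240 -> 90
BK 10: (0,0) -> (0,-10) [heading=90, draw]
FD 17: (0,-10) -> (0,7) [heading=90, draw]
REPEAT 6 [
  -- iteration 1/6 --
  FD 6: (0,7) -> (0,13) [heading=90, draw]
  FD 4: (0,13) -> (0,17) [heading=90, draw]
  PU: pen up
  -- iteration 2/6 --
  FD 6: (0,17) -> (0,23) [heading=90, move]
  FD 4: (0,23) -> (0,27) [heading=90, move]
  PU: pen up
  -- iteration 3/6 --
  FD 6: (0,27) -> (0,33) [heading=90, move]
  FD 4: (0,33) -> (0,37) [heading=90, move]
  PU: pen up
  -- iteration 4/6 --
  FD 6: (0,37) -> (0,43) [heading=90, move]
  FD 4: (0,43) -> (0,47) [heading=90, move]
  PU: pen up
  -- iteration 5/6 --
  FD 6: (0,47) -> (0,53) [heading=90, move]
  FD 4: (0,53) -> (0,57) [heading=90, move]
  PU: pen up
  -- iteration 6/6 --
  FD 6: (0,57) -> (0,63) [heading=90, move]
  FD 4: (0,63) -> (0,67) [heading=90, move]
  PU: pen up
]
FD 19: (0,67) -> (0,86) [heading=90, move]
FD 18: (0,86) -> (0,104) [heading=90, move]
FD 15: (0,104) -> (0,119) [heading=90, move]
FD 7: (0,119) -> (0,126) [heading=90, move]
RT 30: heading 90 -> 60
FD 19: (0,126) -> (9.5,142.454) [heading=60, move]
Final: pos=(9.5,142.454), heading=60, 4 segment(s) drawn

Segment lengths:
  seg 1: (0,0) -> (0,-10), length = 10
  seg 2: (0,-10) -> (0,7), length = 17
  seg 3: (0,7) -> (0,13), length = 6
  seg 4: (0,13) -> (0,17), length = 4
Total = 37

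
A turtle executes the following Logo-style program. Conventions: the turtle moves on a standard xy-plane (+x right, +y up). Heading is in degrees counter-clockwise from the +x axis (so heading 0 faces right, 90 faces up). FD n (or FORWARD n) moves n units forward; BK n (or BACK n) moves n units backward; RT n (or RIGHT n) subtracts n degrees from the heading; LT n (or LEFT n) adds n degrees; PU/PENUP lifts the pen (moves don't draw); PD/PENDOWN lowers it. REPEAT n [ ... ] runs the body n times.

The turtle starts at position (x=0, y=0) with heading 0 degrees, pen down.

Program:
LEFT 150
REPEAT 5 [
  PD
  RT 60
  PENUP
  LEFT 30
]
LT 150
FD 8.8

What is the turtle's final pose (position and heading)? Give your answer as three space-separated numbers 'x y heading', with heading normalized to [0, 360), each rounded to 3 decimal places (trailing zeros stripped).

Answer: -7.621 4.4 150

Derivation:
Executing turtle program step by step:
Start: pos=(0,0), heading=0, pen down
LT 150: heading 0 -> 150
REPEAT 5 [
  -- iteration 1/5 --
  PD: pen down
  RT 60: heading 150 -> 90
  PU: pen up
  LT 30: heading 90 -> 120
  -- iteration 2/5 --
  PD: pen down
  RT 60: heading 120 -> 60
  PU: pen up
  LT 30: heading 60 -> 90
  -- iteration 3/5 --
  PD: pen down
  RT 60: heading 90 -> 30
  PU: pen up
  LT 30: heading 30 -> 60
  -- iteration 4/5 --
  PD: pen down
  RT 60: heading 60 -> 0
  PU: pen up
  LT 30: heading 0 -> 30
  -- iteration 5/5 --
  PD: pen down
  RT 60: heading 30 -> 330
  PU: pen up
  LT 30: heading 330 -> 0
]
LT 150: heading 0 -> 150
FD 8.8: (0,0) -> (-7.621,4.4) [heading=150, move]
Final: pos=(-7.621,4.4), heading=150, 0 segment(s) drawn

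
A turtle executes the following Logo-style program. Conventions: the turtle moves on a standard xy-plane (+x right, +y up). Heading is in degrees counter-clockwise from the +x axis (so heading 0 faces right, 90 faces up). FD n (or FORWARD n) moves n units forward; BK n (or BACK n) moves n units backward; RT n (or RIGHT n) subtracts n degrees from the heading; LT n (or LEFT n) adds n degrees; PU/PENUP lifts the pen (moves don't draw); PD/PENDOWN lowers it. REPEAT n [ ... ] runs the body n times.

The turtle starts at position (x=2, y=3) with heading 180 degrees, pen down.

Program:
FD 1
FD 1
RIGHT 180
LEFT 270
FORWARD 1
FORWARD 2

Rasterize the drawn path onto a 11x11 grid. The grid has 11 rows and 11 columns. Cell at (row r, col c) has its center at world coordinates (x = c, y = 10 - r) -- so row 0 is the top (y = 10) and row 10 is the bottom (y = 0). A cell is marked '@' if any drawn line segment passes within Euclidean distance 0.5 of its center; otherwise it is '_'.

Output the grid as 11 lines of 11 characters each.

Segment 0: (2,3) -> (1,3)
Segment 1: (1,3) -> (0,3)
Segment 2: (0,3) -> (-0,2)
Segment 3: (-0,2) -> (-0,0)

Answer: ___________
___________
___________
___________
___________
___________
___________
@@@________
@__________
@__________
@__________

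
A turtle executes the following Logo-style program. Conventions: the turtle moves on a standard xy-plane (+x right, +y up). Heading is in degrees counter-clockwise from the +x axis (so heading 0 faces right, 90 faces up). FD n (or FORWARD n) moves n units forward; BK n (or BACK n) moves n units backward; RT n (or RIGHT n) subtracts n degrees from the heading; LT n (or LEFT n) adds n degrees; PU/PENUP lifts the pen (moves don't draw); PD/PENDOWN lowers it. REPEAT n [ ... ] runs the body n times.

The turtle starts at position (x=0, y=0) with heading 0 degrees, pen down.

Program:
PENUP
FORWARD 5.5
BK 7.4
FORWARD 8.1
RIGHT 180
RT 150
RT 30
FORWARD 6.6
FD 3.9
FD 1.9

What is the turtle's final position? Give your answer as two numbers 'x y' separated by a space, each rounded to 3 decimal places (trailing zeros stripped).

Executing turtle program step by step:
Start: pos=(0,0), heading=0, pen down
PU: pen up
FD 5.5: (0,0) -> (5.5,0) [heading=0, move]
BK 7.4: (5.5,0) -> (-1.9,0) [heading=0, move]
FD 8.1: (-1.9,0) -> (6.2,0) [heading=0, move]
RT 180: heading 0 -> 180
RT 150: heading 180 -> 30
RT 30: heading 30 -> 0
FD 6.6: (6.2,0) -> (12.8,0) [heading=0, move]
FD 3.9: (12.8,0) -> (16.7,0) [heading=0, move]
FD 1.9: (16.7,0) -> (18.6,0) [heading=0, move]
Final: pos=(18.6,0), heading=0, 0 segment(s) drawn

Answer: 18.6 0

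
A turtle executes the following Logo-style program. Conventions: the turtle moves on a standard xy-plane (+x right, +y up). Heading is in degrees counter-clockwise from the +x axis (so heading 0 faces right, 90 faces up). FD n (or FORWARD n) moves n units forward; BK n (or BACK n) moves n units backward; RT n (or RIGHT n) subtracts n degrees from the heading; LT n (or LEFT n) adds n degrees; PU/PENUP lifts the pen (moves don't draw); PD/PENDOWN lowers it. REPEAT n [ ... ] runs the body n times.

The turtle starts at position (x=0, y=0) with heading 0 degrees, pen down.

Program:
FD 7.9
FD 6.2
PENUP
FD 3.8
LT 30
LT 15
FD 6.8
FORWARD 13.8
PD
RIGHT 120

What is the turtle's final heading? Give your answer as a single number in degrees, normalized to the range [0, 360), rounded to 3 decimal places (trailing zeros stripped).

Answer: 285

Derivation:
Executing turtle program step by step:
Start: pos=(0,0), heading=0, pen down
FD 7.9: (0,0) -> (7.9,0) [heading=0, draw]
FD 6.2: (7.9,0) -> (14.1,0) [heading=0, draw]
PU: pen up
FD 3.8: (14.1,0) -> (17.9,0) [heading=0, move]
LT 30: heading 0 -> 30
LT 15: heading 30 -> 45
FD 6.8: (17.9,0) -> (22.708,4.808) [heading=45, move]
FD 13.8: (22.708,4.808) -> (32.466,14.566) [heading=45, move]
PD: pen down
RT 120: heading 45 -> 285
Final: pos=(32.466,14.566), heading=285, 2 segment(s) drawn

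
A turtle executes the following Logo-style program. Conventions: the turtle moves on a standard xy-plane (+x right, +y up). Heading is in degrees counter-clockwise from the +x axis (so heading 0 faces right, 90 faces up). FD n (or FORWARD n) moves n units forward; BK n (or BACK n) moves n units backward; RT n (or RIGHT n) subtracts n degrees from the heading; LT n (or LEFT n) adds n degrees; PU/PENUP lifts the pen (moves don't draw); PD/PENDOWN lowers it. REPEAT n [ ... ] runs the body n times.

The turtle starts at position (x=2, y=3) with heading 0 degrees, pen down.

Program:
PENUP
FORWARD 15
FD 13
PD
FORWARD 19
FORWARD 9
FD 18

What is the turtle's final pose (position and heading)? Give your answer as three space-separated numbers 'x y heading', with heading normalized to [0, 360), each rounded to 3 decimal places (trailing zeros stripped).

Executing turtle program step by step:
Start: pos=(2,3), heading=0, pen down
PU: pen up
FD 15: (2,3) -> (17,3) [heading=0, move]
FD 13: (17,3) -> (30,3) [heading=0, move]
PD: pen down
FD 19: (30,3) -> (49,3) [heading=0, draw]
FD 9: (49,3) -> (58,3) [heading=0, draw]
FD 18: (58,3) -> (76,3) [heading=0, draw]
Final: pos=(76,3), heading=0, 3 segment(s) drawn

Answer: 76 3 0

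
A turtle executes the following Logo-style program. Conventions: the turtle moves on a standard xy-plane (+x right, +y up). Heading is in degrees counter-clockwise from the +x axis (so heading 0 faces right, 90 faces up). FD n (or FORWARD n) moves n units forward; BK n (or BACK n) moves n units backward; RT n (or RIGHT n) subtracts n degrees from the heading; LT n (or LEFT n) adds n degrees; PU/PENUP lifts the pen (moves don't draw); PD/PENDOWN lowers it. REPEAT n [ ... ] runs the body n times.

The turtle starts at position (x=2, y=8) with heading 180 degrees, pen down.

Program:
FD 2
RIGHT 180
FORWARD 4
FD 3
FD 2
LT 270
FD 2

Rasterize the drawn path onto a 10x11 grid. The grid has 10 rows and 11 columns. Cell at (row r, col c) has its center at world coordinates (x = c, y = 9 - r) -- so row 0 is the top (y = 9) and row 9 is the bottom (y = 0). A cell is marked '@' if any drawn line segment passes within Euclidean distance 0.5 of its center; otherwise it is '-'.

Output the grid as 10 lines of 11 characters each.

Segment 0: (2,8) -> (0,8)
Segment 1: (0,8) -> (4,8)
Segment 2: (4,8) -> (7,8)
Segment 3: (7,8) -> (9,8)
Segment 4: (9,8) -> (9,6)

Answer: -----------
@@@@@@@@@@-
---------@-
---------@-
-----------
-----------
-----------
-----------
-----------
-----------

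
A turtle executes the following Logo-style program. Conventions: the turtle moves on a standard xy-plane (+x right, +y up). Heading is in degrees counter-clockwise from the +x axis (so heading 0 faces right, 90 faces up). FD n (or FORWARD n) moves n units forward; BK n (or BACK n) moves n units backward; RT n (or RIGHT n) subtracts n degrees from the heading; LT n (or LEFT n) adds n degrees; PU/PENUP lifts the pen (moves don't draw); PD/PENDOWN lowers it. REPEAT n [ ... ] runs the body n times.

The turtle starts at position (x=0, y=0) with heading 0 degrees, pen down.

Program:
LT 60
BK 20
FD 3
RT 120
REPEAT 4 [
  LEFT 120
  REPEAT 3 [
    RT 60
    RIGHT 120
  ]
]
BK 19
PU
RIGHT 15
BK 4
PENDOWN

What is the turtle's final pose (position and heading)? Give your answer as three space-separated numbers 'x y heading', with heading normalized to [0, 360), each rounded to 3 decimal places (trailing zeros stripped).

Answer: -20.828 -34.005 45

Derivation:
Executing turtle program step by step:
Start: pos=(0,0), heading=0, pen down
LT 60: heading 0 -> 60
BK 20: (0,0) -> (-10,-17.321) [heading=60, draw]
FD 3: (-10,-17.321) -> (-8.5,-14.722) [heading=60, draw]
RT 120: heading 60 -> 300
REPEAT 4 [
  -- iteration 1/4 --
  LT 120: heading 300 -> 60
  REPEAT 3 [
    -- iteration 1/3 --
    RT 60: heading 60 -> 0
    RT 120: heading 0 -> 240
    -- iteration 2/3 --
    RT 60: heading 240 -> 180
    RT 120: heading 180 -> 60
    -- iteration 3/3 --
    RT 60: heading 60 -> 0
    RT 120: heading 0 -> 240
  ]
  -- iteration 2/4 --
  LT 120: heading 240 -> 0
  REPEAT 3 [
    -- iteration 1/3 --
    RT 60: heading 0 -> 300
    RT 120: heading 300 -> 180
    -- iteration 2/3 --
    RT 60: heading 180 -> 120
    RT 120: heading 120 -> 0
    -- iteration 3/3 --
    RT 60: heading 0 -> 300
    RT 120: heading 300 -> 180
  ]
  -- iteration 3/4 --
  LT 120: heading 180 -> 300
  REPEAT 3 [
    -- iteration 1/3 --
    RT 60: heading 300 -> 240
    RT 120: heading 240 -> 120
    -- iteration 2/3 --
    RT 60: heading 120 -> 60
    RT 120: heading 60 -> 300
    -- iteration 3/3 --
    RT 60: heading 300 -> 240
    RT 120: heading 240 -> 120
  ]
  -- iteration 4/4 --
  LT 120: heading 120 -> 240
  REPEAT 3 [
    -- iteration 1/3 --
    RT 60: heading 240 -> 180
    RT 120: heading 180 -> 60
    -- iteration 2/3 --
    RT 60: heading 60 -> 0
    RT 120: heading 0 -> 240
    -- iteration 3/3 --
    RT 60: heading 240 -> 180
    RT 120: heading 180 -> 60
  ]
]
BK 19: (-8.5,-14.722) -> (-18,-31.177) [heading=60, draw]
PU: pen up
RT 15: heading 60 -> 45
BK 4: (-18,-31.177) -> (-20.828,-34.005) [heading=45, move]
PD: pen down
Final: pos=(-20.828,-34.005), heading=45, 3 segment(s) drawn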